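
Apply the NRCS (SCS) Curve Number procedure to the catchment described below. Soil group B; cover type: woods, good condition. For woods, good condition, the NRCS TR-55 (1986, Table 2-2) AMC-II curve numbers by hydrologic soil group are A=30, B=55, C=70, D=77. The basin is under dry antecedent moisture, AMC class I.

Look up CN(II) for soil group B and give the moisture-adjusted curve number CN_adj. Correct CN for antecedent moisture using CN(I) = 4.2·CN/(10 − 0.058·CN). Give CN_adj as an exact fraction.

NRCS table: woods, good condition, soil group B → CN(II) = 55
CN(I) from CN(II)=55: (4.2·55)/(10 − 0.058·55) = 7700/227 ≈ 33.921

CN_adj = 7700/227 ≈ 33.921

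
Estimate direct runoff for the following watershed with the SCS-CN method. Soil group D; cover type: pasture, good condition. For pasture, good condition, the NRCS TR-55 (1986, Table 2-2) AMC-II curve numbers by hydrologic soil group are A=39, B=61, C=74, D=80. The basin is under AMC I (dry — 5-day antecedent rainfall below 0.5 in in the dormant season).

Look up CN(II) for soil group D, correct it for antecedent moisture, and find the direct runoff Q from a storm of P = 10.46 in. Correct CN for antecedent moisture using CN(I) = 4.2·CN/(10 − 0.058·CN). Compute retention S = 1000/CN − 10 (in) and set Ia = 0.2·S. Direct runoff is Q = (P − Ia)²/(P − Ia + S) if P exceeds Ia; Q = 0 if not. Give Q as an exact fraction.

NRCS table: pasture, good condition, soil group D → CN(II) = 80
CN(I) from CN(II)=80: (4.2·80)/(10 − 0.058·80) = 4200/67 ≈ 62.687
S = 1000/(4200/67) − 10 = 125/21 in ≈ 5.952 in
Ia = 0.2S: 0.2·5.952 = 1.190 in (exactly 25/21)
Since P=10.460 > Ia=1.190: effective rainfall P−Ia = 9733/1050 in
Q = (9733/1050)²/((9733/1050) + 125/21) = (94731289/1102500)/(15983/1050) = 94731289/16782150 in ≈ 5.645 in

Q = 94731289/16782150 in ≈ 5.645 in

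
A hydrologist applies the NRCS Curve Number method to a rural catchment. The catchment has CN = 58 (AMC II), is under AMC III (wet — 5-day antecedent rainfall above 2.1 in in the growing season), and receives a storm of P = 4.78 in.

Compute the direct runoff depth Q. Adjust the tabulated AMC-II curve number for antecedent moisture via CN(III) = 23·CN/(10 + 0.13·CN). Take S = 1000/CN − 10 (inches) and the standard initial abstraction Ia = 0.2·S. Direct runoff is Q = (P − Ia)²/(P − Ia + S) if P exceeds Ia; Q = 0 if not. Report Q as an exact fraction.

Q = 19158158569/8117823550 in ≈ 2.360 in

Adjust CN=58 to AMC III: 23·58/(10 + 0.13·58) → 1334 ÷ (877/50) = 66700/877 ≈ 76.055
Retention S: 1000/CN − 10 with CN=76.055 → S = 2100/667 ≈ 3.148 in
Ia = 0.2S: 0.2·3.148 = 0.630 in (exactly 420/667)
Excess rainfall: 4.780 − 0.630 = 4.150 in; P > Ia so Q > 0
Q = (138413/33350)²/((138413/33350) + 2100/667) = (19158158569/1112222500)/(243413/33350) = 19158158569/8117823550 in ≈ 2.360 in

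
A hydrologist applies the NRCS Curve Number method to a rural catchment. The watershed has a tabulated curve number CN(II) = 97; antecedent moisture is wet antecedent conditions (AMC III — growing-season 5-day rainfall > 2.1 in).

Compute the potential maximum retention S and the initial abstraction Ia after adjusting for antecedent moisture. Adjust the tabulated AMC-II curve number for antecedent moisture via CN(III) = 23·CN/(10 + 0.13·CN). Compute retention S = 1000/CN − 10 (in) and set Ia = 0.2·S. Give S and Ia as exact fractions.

Adjust CN=97 to AMC III: 23·97/(10 + 0.13·97) → 2231 ÷ (2261/100) = 223100/2261 ≈ 98.673
Max retention: S = 1000/(223100/2261) − 10 = 300/2231 in (≈ 0.134 in)
Ia = 0.2·(300/2231) = 60/2231 in ≈ 0.027 in

S = 300/2231 in ≈ 0.134 in; Ia = 60/2231 in ≈ 0.027 in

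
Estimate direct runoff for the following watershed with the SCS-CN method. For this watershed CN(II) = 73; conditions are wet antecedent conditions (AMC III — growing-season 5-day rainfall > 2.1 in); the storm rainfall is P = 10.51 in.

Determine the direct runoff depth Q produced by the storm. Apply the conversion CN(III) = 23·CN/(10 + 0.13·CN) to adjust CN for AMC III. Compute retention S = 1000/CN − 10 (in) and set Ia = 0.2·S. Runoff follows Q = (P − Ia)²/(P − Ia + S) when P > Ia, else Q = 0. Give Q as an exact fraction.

Q = 2926251575641/332547609100 in ≈ 8.799 in

Adjust CN=73 to AMC III: 23·73/(10 + 0.13·73) → 1679 ÷ (1949/100) = 167900/1949 ≈ 86.147
Retention S: 1000/CN − 10 with CN=86.147 → S = 2700/1679 ≈ 1.608 in
Ia = 0.2S: 0.2·1.608 = 0.322 in (exactly 540/1679)
P − Ia = 10.510 − 0.322 = 1710629/167900 ≈ 10.188 in (> 0, runoff occurs)
Q = (1710629/167900)²/((1710629/167900) + 2700/1679) = (2926251575641/28190410000)/(1980629/167900) = 2926251575641/332547609100 in ≈ 8.799 in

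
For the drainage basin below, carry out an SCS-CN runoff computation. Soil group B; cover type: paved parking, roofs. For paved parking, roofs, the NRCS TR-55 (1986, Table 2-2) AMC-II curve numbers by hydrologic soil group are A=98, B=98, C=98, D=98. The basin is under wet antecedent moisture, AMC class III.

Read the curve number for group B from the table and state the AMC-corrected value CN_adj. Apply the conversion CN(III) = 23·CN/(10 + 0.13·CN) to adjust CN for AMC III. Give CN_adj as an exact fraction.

NRCS table: paved parking, roofs, soil group B → CN(II) = 98
Wet (AMC III): CN(III) = 23·98/(10 + 0.13·98) = 2254/(1137/50) = 112700/1137 ≈ 99.120

CN_adj = 112700/1137 ≈ 99.120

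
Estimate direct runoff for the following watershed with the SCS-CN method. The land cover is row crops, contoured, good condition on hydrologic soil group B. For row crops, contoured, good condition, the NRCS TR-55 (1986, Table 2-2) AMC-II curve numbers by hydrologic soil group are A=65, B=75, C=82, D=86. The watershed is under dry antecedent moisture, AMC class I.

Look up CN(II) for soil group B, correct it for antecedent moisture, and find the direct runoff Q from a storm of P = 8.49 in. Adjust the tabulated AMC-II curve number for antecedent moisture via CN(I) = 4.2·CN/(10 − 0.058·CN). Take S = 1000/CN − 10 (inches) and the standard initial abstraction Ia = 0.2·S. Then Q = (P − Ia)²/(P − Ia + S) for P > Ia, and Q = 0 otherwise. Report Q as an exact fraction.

NRCS table: row crops, contoured, good condition, soil group B → CN(II) = 75
CN(I) from CN(II)=75: (4.2·75)/(10 − 0.058·75) = 6300/113 ≈ 55.752
S = 1000/(6300/113) − 10 = 500/63 in ≈ 7.937 in
Ia = 0.2S: 0.2·7.937 = 1.587 in (exactly 100/63)
Excess rainfall: 8.490 − 1.587 = 6.903 in; P > Ia so Q > 0
Runoff Q = (P−Ia)²/(P−Ia+S) = (6.903)²/(6.903+7.937) = 1891119169/588968100 ≈ 3.211 in

Q = 1891119169/588968100 in ≈ 3.211 in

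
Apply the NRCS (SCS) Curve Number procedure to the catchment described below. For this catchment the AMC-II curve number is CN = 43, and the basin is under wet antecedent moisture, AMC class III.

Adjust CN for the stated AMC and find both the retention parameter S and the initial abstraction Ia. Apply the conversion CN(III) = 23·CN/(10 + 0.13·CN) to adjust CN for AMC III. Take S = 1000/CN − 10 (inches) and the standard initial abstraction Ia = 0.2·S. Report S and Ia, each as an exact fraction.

S = 5700/989 in ≈ 5.763 in; Ia = 1140/989 in ≈ 1.153 in

Adjust CN=43 to AMC III: 23·43/(10 + 0.13·43) → 989 ÷ (1559/100) = 98900/1559 ≈ 63.438
Retention S: 1000/CN − 10 with CN=63.438 → S = 5700/989 ≈ 5.763 in
Ia = 0.2S: 0.2·5.763 = 1.153 in (exactly 1140/989)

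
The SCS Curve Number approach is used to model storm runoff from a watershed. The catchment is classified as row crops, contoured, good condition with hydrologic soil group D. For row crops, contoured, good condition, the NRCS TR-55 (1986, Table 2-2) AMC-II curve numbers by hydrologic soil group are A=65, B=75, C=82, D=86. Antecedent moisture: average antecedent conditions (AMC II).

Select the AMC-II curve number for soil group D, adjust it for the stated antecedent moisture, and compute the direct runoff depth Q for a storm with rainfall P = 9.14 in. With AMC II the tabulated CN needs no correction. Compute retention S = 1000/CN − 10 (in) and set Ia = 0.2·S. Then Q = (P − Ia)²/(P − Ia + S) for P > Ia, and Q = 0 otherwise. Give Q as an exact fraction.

Q = 359140401/48269650 in ≈ 7.440 in

NRCS table: row crops, contoured, good condition, soil group D → CN(II) = 86
Average conditions: CN = 86 (no AMC adjustment).
Max retention: S = 1000/86 − 10 = 70/43 in (≈ 1.628 in)
Initial abstraction Ia = S/5 = (70/43)/5 = 14/43 ≈ 0.326 in
Since P=9.140 > Ia=0.326: effective rainfall P−Ia = 18951/2150 in
Q: (18951/2150)² ÷ (22451/2150) = 359140401/48269650 in (≈ 7.440 in)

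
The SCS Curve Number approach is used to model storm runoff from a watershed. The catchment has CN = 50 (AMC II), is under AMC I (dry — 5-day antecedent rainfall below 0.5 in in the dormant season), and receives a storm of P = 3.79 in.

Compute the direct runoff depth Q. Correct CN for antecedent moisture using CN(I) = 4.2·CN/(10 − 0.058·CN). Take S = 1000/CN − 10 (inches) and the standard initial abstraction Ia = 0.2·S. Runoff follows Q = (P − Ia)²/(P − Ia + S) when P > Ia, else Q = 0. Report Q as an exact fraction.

Q = 0 in ≈ 0.000 in

CN(I) from CN(II)=50: (4.2·50)/(10 − 0.058·50) = 2100/71 ≈ 29.577
Max retention: S = 1000/(2100/71) − 10 = 500/21 in (≈ 23.810 in)
Ia = 0.2·(500/21) = 100/21 in ≈ 4.762 in
P = 3.790 ≤ Ia = 4.762 in: entire storm abstracted, Q = 0.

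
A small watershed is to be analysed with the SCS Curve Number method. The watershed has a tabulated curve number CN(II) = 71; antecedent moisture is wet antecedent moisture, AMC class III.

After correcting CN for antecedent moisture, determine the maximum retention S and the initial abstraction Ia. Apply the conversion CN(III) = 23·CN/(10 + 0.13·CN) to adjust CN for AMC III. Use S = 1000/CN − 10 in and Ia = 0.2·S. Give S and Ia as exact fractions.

CN(III) from CN(II)=71: (23·71)/(10 + 0.13·71) = 163300/1923 ≈ 84.919
Max retention: S = 1000/(163300/1923) − 10 = 2900/1633 in (≈ 1.776 in)
Ia = 0.2S: 0.2·1.776 = 0.355 in (exactly 580/1633)

S = 2900/1633 in ≈ 1.776 in; Ia = 580/1633 in ≈ 0.355 in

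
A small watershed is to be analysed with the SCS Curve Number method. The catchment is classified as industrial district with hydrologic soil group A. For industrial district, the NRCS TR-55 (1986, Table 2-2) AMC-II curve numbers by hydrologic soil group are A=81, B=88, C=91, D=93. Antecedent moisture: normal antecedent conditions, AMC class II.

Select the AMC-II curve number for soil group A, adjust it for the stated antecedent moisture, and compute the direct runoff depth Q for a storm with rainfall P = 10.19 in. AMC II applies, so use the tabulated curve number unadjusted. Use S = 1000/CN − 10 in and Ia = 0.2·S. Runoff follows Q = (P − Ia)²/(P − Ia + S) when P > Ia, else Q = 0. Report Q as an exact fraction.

Q = 6199830121/791685900 in ≈ 7.831 in

NRCS table: industrial district, soil group A → CN(II) = 81
CN(II) = 81; AMC II needs no correction.
S = 1000/81 − 10 = 190/81 in ≈ 2.346 in
Initial abstraction Ia = S/5 = (190/81)/5 = 38/81 ≈ 0.469 in
P − Ia = 10.190 − 0.469 = 78739/8100 ≈ 9.721 in (> 0, runoff occurs)
Q: (78739/8100)² ÷ (97739/8100) = 6199830121/791685900 in (≈ 7.831 in)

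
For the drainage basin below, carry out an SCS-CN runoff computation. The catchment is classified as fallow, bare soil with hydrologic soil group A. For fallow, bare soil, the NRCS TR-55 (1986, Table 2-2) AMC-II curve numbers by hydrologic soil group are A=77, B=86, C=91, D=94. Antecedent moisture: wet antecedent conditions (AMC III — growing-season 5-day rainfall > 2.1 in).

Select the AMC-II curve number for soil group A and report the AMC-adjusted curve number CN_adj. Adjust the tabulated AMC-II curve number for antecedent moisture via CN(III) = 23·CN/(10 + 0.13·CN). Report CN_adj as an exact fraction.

CN_adj = 7700/87 ≈ 88.506

NRCS table: fallow, bare soil, soil group A → CN(II) = 77
Wet (AMC III): CN(III) = 23·77/(10 + 0.13·77) = 1771/(2001/100) = 7700/87 ≈ 88.506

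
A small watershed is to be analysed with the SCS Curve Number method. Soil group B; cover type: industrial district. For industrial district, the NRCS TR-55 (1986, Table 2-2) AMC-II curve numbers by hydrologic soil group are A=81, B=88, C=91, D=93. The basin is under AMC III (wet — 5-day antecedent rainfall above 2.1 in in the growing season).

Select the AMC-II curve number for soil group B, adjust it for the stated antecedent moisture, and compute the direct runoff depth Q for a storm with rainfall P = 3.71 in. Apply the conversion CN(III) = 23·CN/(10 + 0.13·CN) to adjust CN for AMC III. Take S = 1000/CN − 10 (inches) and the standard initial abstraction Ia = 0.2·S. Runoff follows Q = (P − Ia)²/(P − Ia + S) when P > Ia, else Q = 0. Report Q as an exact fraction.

NRCS table: industrial district, soil group B → CN(II) = 88
CN(III) from CN(II)=88: (23·88)/(10 + 0.13·88) = 6325/67 ≈ 94.403
Max retention: S = 1000/(6325/67) − 10 = 150/253 in (≈ 0.593 in)
Ia = 0.2·(150/253) = 30/253 in ≈ 0.119 in
Excess rainfall: 3.710 − 0.119 = 3.591 in; P > Ia so Q > 0
Q = (90863/25300)²/((90863/25300) + 150/253) = (8256084769/640090000)/(105863/25300) = 8256084769/2678333900 in ≈ 3.083 in

Q = 8256084769/2678333900 in ≈ 3.083 in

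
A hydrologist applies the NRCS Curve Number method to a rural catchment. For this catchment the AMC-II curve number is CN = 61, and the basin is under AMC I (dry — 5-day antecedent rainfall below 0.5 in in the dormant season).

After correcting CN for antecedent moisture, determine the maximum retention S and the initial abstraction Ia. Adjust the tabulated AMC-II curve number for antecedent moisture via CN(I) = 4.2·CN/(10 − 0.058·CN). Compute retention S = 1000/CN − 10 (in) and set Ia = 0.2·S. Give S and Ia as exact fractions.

S = 6500/427 in ≈ 15.222 in; Ia = 1300/427 in ≈ 3.044 in

CN(I) from CN(II)=61: (4.2·61)/(10 − 0.058·61) = 42700/1077 ≈ 39.647
S = 1000/(42700/1077) − 10 = 6500/427 in ≈ 15.222 in
Ia = 0.2S: 0.2·15.222 = 3.044 in (exactly 1300/427)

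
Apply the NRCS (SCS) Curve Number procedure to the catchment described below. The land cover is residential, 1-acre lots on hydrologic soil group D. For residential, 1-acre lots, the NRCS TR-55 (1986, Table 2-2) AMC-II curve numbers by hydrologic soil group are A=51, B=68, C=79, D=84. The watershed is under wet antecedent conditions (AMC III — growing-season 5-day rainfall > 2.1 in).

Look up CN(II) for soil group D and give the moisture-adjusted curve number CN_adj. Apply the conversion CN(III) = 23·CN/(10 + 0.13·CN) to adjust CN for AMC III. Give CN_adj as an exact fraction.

CN_adj = 48300/523 ≈ 92.352

NRCS table: residential, 1-acre lots, soil group D → CN(II) = 84
Wet (AMC III): CN(III) = 23·84/(10 + 0.13·84) = 1932/(523/25) = 48300/523 ≈ 92.352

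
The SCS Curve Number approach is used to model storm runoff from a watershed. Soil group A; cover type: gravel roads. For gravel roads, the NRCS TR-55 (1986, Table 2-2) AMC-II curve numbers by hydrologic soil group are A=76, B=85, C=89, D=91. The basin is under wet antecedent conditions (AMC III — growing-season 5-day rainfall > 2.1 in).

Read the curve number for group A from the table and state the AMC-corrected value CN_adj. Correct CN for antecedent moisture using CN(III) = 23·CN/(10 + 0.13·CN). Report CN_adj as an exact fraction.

CN_adj = 43700/497 ≈ 87.928

NRCS table: gravel roads, soil group A → CN(II) = 76
Wet (AMC III): CN(III) = 23·76/(10 + 0.13·76) = 1748/(497/25) = 43700/497 ≈ 87.928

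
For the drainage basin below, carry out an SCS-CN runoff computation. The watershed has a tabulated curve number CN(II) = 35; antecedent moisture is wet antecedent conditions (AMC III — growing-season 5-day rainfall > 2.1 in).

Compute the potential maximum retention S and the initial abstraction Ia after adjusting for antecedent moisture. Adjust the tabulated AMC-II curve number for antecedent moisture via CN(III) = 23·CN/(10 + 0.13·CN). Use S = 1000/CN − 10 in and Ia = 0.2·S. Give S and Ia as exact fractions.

S = 1300/161 in ≈ 8.075 in; Ia = 260/161 in ≈ 1.615 in

Wet (AMC III): CN(III) = 23·35/(10 + 0.13·35) = 805/(291/20) = 16100/291 ≈ 55.326
Retention S: 1000/CN − 10 with CN=55.326 → S = 1300/161 ≈ 8.075 in
Ia = 0.2S: 0.2·8.075 = 1.615 in (exactly 260/161)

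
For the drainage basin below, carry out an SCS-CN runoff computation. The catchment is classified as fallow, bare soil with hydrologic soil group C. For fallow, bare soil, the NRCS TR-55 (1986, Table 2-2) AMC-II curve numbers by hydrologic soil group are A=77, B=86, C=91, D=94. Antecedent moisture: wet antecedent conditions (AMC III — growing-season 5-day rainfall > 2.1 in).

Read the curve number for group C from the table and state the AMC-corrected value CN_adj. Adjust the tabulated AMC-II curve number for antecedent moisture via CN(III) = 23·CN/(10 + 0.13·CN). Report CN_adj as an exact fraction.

CN_adj = 209300/2183 ≈ 95.877

NRCS table: fallow, bare soil, soil group C → CN(II) = 91
Adjust CN=91 to AMC III: 23·91/(10 + 0.13·91) → 2093 ÷ (2183/100) = 209300/2183 ≈ 95.877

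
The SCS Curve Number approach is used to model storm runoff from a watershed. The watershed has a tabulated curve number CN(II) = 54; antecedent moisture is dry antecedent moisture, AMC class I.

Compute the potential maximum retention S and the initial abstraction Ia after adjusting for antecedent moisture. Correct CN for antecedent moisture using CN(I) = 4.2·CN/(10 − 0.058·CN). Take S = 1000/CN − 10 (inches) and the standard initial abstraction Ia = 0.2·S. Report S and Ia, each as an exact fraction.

S = 11500/567 in ≈ 20.282 in; Ia = 2300/567 in ≈ 4.056 in

Adjust CN=54 to AMC I: 4.2·54/(10 − 0.058·54) → (1134/5) ÷ (1717/250) = 56700/1717 ≈ 33.023
Max retention: S = 1000/(56700/1717) − 10 = 11500/567 in (≈ 20.282 in)
Ia = 0.2S: 0.2·20.282 = 4.056 in (exactly 2300/567)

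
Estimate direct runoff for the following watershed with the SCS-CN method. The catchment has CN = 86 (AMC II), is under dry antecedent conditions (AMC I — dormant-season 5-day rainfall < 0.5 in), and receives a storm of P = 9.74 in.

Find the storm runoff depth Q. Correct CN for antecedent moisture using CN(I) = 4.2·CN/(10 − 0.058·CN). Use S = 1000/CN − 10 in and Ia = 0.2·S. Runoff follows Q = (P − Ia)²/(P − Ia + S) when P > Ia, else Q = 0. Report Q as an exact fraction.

Dry (AMC I): CN(I) = 4.2·86/(10 − 0.058·86) = (1806/5)/(1253/250) = 12900/179 ≈ 72.067
S = 1000/(12900/179) − 10 = 500/129 in ≈ 3.876 in
Initial abstraction Ia = S/5 = (500/129)/5 = 100/129 ≈ 0.775 in
P − Ia = 9.740 − 0.775 = 57823/6450 ≈ 8.965 in (> 0, runoff occurs)
Q: (57823/6450)² ÷ (82823/6450) = 3343499329/534208350 in (≈ 6.259 in)

Q = 3343499329/534208350 in ≈ 6.259 in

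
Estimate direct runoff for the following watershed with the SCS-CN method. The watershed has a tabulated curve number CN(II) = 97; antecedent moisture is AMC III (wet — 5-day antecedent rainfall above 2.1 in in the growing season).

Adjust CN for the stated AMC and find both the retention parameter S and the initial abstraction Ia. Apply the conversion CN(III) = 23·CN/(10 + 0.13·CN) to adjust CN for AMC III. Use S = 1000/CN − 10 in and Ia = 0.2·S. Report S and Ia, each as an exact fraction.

S = 300/2231 in ≈ 0.134 in; Ia = 60/2231 in ≈ 0.027 in

Wet (AMC III): CN(III) = 23·97/(10 + 0.13·97) = 2231/(2261/100) = 223100/2261 ≈ 98.673
S = 1000/(223100/2261) − 10 = 300/2231 in ≈ 0.134 in
Initial abstraction Ia = S/5 = (300/2231)/5 = 60/2231 ≈ 0.027 in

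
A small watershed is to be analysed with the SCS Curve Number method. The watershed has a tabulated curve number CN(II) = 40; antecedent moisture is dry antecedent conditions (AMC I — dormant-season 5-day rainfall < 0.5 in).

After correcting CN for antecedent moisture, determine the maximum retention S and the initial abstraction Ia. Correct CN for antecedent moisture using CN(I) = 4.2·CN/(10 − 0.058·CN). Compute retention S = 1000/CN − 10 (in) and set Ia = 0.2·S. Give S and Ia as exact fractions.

S = 250/7 in ≈ 35.714 in; Ia = 50/7 in ≈ 7.143 in

CN(I) from CN(II)=40: (4.2·40)/(10 − 0.058·40) = 175/8 ≈ 21.875
S = 1000/(175/8) − 10 = 250/7 in ≈ 35.714 in
Ia = 0.2S: 0.2·35.714 = 7.143 in (exactly 50/7)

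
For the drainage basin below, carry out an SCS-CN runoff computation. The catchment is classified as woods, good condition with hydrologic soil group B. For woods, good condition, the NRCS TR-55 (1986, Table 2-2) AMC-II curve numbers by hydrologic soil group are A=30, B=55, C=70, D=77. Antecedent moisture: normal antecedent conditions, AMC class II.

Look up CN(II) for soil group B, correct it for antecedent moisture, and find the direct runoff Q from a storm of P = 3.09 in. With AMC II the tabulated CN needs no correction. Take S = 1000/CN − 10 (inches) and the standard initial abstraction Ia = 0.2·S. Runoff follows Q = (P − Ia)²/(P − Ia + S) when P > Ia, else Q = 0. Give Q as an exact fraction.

Q = 852267/3886300 in ≈ 0.219 in

NRCS table: woods, good condition, soil group B → CN(II) = 55
AMC II — tabulated CN = 55 applies directly.
S = 1000/55 − 10 = 90/11 in ≈ 8.182 in
Ia = 0.2S: 0.2·8.182 = 1.636 in (exactly 18/11)
Since P=3.090 > Ia=1.636: effective rainfall P−Ia = 1599/1100 in
Q: (1599/1100)² ÷ (10599/1100) = 852267/3886300 in (≈ 0.219 in)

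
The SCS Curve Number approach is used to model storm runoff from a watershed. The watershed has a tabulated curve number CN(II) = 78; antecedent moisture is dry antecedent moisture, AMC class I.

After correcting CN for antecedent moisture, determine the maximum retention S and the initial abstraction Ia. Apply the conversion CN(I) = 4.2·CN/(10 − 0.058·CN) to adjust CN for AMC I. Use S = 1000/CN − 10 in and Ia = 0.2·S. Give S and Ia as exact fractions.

S = 5500/819 in ≈ 6.716 in; Ia = 1100/819 in ≈ 1.343 in

Dry (AMC I): CN(I) = 4.2·78/(10 − 0.058·78) = (1638/5)/(1369/250) = 81900/1369 ≈ 59.825
Max retention: S = 1000/(81900/1369) − 10 = 5500/819 in (≈ 6.716 in)
Initial abstraction Ia = S/5 = (5500/819)/5 = 1100/819 ≈ 1.343 in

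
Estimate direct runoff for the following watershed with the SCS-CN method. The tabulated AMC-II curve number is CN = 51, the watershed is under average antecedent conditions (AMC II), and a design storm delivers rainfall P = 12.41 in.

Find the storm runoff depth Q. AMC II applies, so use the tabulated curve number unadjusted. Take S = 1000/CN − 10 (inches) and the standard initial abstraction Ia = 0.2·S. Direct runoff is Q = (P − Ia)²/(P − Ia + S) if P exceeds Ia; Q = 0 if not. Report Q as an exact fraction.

CN(II) = 51; AMC II needs no correction.
Retention S: 1000/CN − 10 with CN=51.000 → S = 490/51 ≈ 9.608 in
Ia = 0.2S: 0.2·9.608 = 1.922 in (exactly 98/51)
Since P=12.410 > Ia=1.922: effective rainfall P−Ia = 53491/5100 in
Runoff Q = (P−Ia)²/(P−Ia+S) = (10.488)²/(10.488+9.608) = 2861287081/522704100 ≈ 5.474 in

Q = 2861287081/522704100 in ≈ 5.474 in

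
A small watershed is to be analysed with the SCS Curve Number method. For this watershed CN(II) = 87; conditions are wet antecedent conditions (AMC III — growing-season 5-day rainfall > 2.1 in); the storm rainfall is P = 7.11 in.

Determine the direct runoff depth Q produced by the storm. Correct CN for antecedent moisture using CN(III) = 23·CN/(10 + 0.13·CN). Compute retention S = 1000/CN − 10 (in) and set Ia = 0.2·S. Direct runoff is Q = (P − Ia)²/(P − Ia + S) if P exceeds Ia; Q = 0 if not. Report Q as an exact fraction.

Wet (AMC III): CN(III) = 23·87/(10 + 0.13·87) = 2001/(2131/100) = 200100/2131 ≈ 93.900
Max retention: S = 1000/(200100/2131) − 10 = 1300/2001 in (≈ 0.650 in)
Initial abstraction Ia = S/5 = (1300/2001)/5 = 260/2001 ≈ 0.130 in
P − Ia = 7.110 − 0.130 = 1396711/200100 ≈ 6.980 in (> 0, runoff occurs)
Runoff Q = (P−Ia)²/(P−Ia+S) = (6.980)²/(6.980+0.650) = 1950801617521/305494871100 ≈ 6.386 in

Q = 1950801617521/305494871100 in ≈ 6.386 in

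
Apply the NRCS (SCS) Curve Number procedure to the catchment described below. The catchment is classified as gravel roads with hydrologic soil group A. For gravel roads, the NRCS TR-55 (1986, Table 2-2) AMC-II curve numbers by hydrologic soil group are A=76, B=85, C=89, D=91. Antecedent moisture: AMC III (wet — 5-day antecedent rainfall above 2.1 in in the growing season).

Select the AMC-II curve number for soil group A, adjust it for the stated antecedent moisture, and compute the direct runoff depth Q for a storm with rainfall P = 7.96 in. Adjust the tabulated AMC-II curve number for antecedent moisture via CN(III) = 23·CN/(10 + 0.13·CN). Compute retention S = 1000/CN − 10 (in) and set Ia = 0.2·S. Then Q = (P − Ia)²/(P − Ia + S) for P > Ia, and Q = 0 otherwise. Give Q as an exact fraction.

NRCS table: gravel roads, soil group A → CN(II) = 76
CN(III) from CN(II)=76: (23·76)/(10 + 0.13·76) = 43700/497 ≈ 87.928
Retention S: 1000/CN − 10 with CN=87.928 → S = 600/437 ≈ 1.373 in
Initial abstraction Ia = S/5 = (600/437)/5 = 120/437 ≈ 0.275 in
P − Ia = 7.960 − 0.275 = 83963/10925 ≈ 7.685 in (> 0, runoff occurs)
Q: (83963/10925)² ÷ (98963/10925) = 7049785369/1081170775 in (≈ 6.521 in)

Q = 7049785369/1081170775 in ≈ 6.521 in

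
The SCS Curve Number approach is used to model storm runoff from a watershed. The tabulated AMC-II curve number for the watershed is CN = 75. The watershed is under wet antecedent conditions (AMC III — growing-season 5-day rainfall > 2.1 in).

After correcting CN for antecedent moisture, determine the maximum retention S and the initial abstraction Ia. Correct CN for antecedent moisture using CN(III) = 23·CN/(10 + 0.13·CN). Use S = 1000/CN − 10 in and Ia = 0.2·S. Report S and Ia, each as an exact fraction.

S = 100/69 in ≈ 1.449 in; Ia = 20/69 in ≈ 0.290 in

CN(III) from CN(II)=75: (23·75)/(10 + 0.13·75) = 6900/79 ≈ 87.342
S = 1000/(6900/79) − 10 = 100/69 in ≈ 1.449 in
Ia = 0.2S: 0.2·1.449 = 0.290 in (exactly 20/69)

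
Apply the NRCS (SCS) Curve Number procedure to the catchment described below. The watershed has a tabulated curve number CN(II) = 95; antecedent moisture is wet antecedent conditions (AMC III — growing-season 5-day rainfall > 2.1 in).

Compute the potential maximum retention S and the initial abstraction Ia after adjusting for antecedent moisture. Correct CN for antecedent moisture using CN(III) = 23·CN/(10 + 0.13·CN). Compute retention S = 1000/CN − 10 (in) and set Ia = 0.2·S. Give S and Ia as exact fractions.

Adjust CN=95 to AMC III: 23·95/(10 + 0.13·95) → 2185 ÷ (447/20) = 43700/447 ≈ 97.763
Max retention: S = 1000/(43700/447) − 10 = 100/437 in (≈ 0.229 in)
Initial abstraction Ia = S/5 = (100/437)/5 = 20/437 ≈ 0.046 in

S = 100/437 in ≈ 0.229 in; Ia = 20/437 in ≈ 0.046 in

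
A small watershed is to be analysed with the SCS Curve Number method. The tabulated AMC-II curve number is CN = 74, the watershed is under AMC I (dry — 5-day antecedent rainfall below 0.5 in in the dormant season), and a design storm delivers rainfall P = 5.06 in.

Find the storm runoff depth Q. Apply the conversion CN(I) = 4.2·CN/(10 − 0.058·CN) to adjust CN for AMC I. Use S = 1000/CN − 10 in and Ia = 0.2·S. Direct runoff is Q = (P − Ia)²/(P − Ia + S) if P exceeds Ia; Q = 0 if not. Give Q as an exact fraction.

Dry (AMC I): CN(I) = 4.2·74/(10 − 0.058·74) = (1554/5)/(1427/250) = 77700/1427 ≈ 54.450
Max retention: S = 1000/(77700/1427) − 10 = 6500/777 in (≈ 8.366 in)
Ia = 0.2S: 0.2·8.366 = 1.673 in (exactly 1300/777)
P − Ia = 5.060 − 1.673 = 131581/38850 ≈ 3.387 in (> 0, runoff occurs)
Q = (131581/38850)²/((131581/38850) + 6500/777) = (17313559561/1509322500)/(456581/38850) = 17313559561/17738171850 in ≈ 0.976 in

Q = 17313559561/17738171850 in ≈ 0.976 in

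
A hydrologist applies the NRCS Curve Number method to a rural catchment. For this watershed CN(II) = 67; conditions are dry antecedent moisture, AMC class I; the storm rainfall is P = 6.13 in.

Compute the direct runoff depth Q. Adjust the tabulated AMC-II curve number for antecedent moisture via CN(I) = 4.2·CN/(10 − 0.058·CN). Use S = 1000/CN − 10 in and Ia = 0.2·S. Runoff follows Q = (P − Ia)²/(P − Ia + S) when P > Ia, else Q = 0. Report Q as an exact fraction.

Q = 31505185009/34119609300 in ≈ 0.923 in

Adjust CN=67 to AMC I: 4.2·67/(10 − 0.058·67) → (1407/5) ÷ (3057/500) = 46900/1019 ≈ 46.026
Retention S: 1000/CN − 10 with CN=46.026 → S = 5500/469 ≈ 11.727 in
Ia = 0.2·(5500/469) = 1100/469 in ≈ 2.345 in
P − Ia = 6.130 − 2.345 = 177497/46900 ≈ 3.785 in (> 0, runoff occurs)
Q = (177497/46900)²/((177497/46900) + 5500/469) = (31505185009/2199610000)/(727497/46900) = 31505185009/34119609300 in ≈ 0.923 in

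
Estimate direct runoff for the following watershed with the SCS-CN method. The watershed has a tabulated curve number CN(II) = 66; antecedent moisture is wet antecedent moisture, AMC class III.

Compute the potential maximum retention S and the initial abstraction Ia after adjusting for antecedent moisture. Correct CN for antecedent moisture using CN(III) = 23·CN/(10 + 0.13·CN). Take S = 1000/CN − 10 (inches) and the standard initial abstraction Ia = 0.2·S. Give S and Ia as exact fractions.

CN(III) from CN(II)=66: (23·66)/(10 + 0.13·66) = 75900/929 ≈ 81.701
Max retention: S = 1000/(75900/929) − 10 = 1700/759 in (≈ 2.240 in)
Ia = 0.2S: 0.2·2.240 = 0.448 in (exactly 340/759)

S = 1700/759 in ≈ 2.240 in; Ia = 340/759 in ≈ 0.448 in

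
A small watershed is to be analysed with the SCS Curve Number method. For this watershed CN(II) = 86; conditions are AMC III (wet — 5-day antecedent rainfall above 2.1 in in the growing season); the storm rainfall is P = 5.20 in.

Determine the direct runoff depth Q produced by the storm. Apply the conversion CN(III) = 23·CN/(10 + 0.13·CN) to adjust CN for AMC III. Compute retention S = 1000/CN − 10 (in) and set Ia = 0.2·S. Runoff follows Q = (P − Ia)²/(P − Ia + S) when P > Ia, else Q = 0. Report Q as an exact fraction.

Adjust CN=86 to AMC III: 23·86/(10 + 0.13·86) → 1978 ÷ (1059/50) = 98900/1059 ≈ 93.390
S = 1000/(98900/1059) − 10 = 700/989 in ≈ 0.708 in
Initial abstraction Ia = S/5 = (700/989)/5 = 140/989 ≈ 0.142 in
Excess rainfall: 5.200 − 0.142 = 5.058 in; P > Ia so Q > 0
Runoff Q = (P−Ia)²/(P−Ia+S) = (5.058)²/(5.058+0.708) = 312850098/70500865 ≈ 4.438 in

Q = 312850098/70500865 in ≈ 4.438 in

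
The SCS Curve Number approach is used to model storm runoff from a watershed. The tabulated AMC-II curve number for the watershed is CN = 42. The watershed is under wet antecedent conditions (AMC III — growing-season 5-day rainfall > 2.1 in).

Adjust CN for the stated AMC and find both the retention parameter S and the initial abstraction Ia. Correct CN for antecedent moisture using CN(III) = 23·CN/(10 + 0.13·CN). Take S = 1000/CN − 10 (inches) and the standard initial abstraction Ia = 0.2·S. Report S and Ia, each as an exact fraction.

S = 2900/483 in ≈ 6.004 in; Ia = 580/483 in ≈ 1.201 in

CN(III) from CN(II)=42: (23·42)/(10 + 0.13·42) = 48300/773 ≈ 62.484
S = 1000/(48300/773) − 10 = 2900/483 in ≈ 6.004 in
Ia = 0.2S: 0.2·6.004 = 1.201 in (exactly 580/483)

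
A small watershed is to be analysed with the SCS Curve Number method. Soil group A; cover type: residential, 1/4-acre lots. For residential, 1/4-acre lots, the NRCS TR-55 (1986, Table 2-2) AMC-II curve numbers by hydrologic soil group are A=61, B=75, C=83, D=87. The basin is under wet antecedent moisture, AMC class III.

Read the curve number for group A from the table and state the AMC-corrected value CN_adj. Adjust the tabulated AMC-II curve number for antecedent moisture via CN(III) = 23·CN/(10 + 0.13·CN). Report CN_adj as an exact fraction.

NRCS table: residential, 1/4-acre lots, soil group A → CN(II) = 61
Wet (AMC III): CN(III) = 23·61/(10 + 0.13·61) = 1403/(1793/100) = 140300/1793 ≈ 78.249

CN_adj = 140300/1793 ≈ 78.249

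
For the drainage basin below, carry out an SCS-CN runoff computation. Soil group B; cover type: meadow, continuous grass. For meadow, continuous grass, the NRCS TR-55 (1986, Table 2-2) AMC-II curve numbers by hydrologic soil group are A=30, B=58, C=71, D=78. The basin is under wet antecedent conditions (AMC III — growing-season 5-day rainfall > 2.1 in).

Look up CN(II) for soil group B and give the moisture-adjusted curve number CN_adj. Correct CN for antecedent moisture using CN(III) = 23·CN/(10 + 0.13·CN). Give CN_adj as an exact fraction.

CN_adj = 66700/877 ≈ 76.055

NRCS table: meadow, continuous grass, soil group B → CN(II) = 58
Adjust CN=58 to AMC III: 23·58/(10 + 0.13·58) → 1334 ÷ (877/50) = 66700/877 ≈ 76.055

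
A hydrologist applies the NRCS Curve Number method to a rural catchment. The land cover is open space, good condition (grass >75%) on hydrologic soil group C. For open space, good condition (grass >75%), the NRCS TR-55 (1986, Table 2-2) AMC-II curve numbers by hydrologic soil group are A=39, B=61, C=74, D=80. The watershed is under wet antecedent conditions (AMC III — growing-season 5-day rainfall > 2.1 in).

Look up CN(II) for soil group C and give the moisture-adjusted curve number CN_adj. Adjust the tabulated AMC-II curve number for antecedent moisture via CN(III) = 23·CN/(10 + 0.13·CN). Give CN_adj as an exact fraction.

NRCS table: open space, good condition (grass >75%), soil group C → CN(II) = 74
CN(III) from CN(II)=74: (23·74)/(10 + 0.13·74) = 85100/981 ≈ 86.748

CN_adj = 85100/981 ≈ 86.748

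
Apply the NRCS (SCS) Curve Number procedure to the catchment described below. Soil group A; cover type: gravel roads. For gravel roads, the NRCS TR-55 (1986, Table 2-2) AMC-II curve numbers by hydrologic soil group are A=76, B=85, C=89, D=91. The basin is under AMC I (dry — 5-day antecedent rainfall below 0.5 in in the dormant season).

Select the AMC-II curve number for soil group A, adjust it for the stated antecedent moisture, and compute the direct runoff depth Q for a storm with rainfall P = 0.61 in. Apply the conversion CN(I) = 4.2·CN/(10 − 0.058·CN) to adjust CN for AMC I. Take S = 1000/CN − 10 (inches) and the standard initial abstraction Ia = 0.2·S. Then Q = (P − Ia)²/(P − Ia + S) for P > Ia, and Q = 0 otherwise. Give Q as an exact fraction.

Q = 0 in ≈ 0.000 in

NRCS table: gravel roads, soil group A → CN(II) = 76
CN(I) from CN(II)=76: (4.2·76)/(10 − 0.058·76) = 13300/233 ≈ 57.082
S = 1000/(13300/233) − 10 = 1000/133 in ≈ 7.519 in
Ia = 0.2S: 0.2·7.519 = 1.504 in (exactly 200/133)
P = 0.610 ≤ Ia = 1.504 in: entire storm abstracted, Q = 0.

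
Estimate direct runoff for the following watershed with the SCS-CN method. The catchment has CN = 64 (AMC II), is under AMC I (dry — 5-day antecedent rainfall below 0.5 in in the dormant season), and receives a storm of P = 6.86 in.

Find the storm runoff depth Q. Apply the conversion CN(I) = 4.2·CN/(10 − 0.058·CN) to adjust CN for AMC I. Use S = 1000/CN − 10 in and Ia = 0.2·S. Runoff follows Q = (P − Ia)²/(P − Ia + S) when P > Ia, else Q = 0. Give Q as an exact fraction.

Q = 8567329/8611400 in ≈ 0.995 in

Dry (AMC I): CN(I) = 4.2·64/(10 − 0.058·64) = (1344/5)/(786/125) = 5600/131 ≈ 42.748
S = 1000/(5600/131) − 10 = 375/28 in ≈ 13.393 in
Initial abstraction Ia = S/5 = (375/28)/5 = 75/28 ≈ 2.679 in
Since P=6.860 > Ia=2.679: effective rainfall P−Ia = 2927/700 in
Runoff Q = (P−Ia)²/(P−Ia+S) = (4.181)²/(4.181+13.393) = 8567329/8611400 ≈ 0.995 in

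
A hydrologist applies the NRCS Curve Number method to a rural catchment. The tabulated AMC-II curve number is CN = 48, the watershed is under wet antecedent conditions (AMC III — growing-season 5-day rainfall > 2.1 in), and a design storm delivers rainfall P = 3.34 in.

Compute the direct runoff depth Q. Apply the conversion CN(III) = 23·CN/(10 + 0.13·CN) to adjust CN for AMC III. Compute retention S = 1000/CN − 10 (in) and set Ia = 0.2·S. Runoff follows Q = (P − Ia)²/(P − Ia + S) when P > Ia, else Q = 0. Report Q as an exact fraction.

Q = 68442529/84604350 in ≈ 0.809 in

Wet (AMC III): CN(III) = 23·48/(10 + 0.13·48) = 1104/(406/25) = 13800/203 ≈ 67.980
Retention S: 1000/CN − 10 with CN=67.980 → S = 325/69 ≈ 4.710 in
Ia = 0.2S: 0.2·4.710 = 0.942 in (exactly 65/69)
Since P=3.340 > Ia=0.942: effective rainfall P−Ia = 8273/3450 in
Q: (8273/3450)² ÷ (24523/3450) = 68442529/84604350 in (≈ 0.809 in)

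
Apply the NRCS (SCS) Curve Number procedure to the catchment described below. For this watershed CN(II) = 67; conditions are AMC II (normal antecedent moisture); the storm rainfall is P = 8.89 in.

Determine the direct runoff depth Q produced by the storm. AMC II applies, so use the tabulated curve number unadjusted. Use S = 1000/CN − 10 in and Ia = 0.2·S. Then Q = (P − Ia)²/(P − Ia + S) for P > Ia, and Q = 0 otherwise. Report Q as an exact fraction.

CN(II) = 67; AMC II needs no correction.
S = 1000/67 − 10 = 330/67 in ≈ 4.925 in
Ia = 0.2S: 0.2·4.925 = 0.985 in (exactly 66/67)
Since P=8.890 > Ia=0.985: effective rainfall P−Ia = 52963/6700 in
Runoff Q = (P−Ia)²/(P−Ia+S) = (7.905)²/(7.905+4.925) = 2805079369/575952100 ≈ 4.870 in

Q = 2805079369/575952100 in ≈ 4.870 in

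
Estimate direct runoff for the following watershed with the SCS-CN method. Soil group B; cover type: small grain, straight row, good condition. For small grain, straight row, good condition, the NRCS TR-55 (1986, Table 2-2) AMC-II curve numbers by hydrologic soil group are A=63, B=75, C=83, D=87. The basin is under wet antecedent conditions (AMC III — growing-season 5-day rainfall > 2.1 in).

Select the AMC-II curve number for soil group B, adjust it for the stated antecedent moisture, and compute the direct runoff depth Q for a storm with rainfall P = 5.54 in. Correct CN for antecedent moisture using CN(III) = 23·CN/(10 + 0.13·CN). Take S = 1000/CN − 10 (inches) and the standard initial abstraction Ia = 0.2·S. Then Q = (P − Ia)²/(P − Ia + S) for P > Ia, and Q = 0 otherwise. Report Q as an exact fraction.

NRCS table: small grain, straight row, good condition, soil group B → CN(II) = 75
Wet (AMC III): CN(III) = 23·75/(10 + 0.13·75) = 1725/(79/4) = 6900/79 ≈ 87.342
Max retention: S = 1000/(6900/79) − 10 = 100/69 in (≈ 1.449 in)
Ia = 0.2S: 0.2·1.449 = 0.290 in (exactly 20/69)
Since P=5.540 > Ia=0.290: effective rainfall P−Ia = 18113/3450 in
Q = (18113/3450)²/((18113/3450) + 100/69) = (328080769/11902500)/(23113/3450) = 328080769/79739850 in ≈ 4.114 in

Q = 328080769/79739850 in ≈ 4.114 in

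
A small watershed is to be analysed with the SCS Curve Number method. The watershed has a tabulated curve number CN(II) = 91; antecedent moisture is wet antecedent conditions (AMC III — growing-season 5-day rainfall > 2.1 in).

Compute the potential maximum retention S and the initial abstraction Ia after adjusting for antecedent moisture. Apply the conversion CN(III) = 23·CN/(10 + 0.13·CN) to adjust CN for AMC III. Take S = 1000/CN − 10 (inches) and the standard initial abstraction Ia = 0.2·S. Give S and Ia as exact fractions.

S = 900/2093 in ≈ 0.430 in; Ia = 180/2093 in ≈ 0.086 in

Adjust CN=91 to AMC III: 23·91/(10 + 0.13·91) → 2093 ÷ (2183/100) = 209300/2183 ≈ 95.877
Retention S: 1000/CN − 10 with CN=95.877 → S = 900/2093 ≈ 0.430 in
Ia = 0.2·(900/2093) = 180/2093 in ≈ 0.086 in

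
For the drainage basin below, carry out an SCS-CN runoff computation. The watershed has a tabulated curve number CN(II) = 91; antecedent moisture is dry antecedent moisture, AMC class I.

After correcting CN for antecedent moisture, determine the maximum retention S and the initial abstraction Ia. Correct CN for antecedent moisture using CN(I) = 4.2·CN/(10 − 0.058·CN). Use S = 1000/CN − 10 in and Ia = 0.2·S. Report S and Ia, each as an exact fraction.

S = 1500/637 in ≈ 2.355 in; Ia = 300/637 in ≈ 0.471 in

Adjust CN=91 to AMC I: 4.2·91/(10 − 0.058·91) → (1911/5) ÷ (2361/500) = 63700/787 ≈ 80.940
S = 1000/(63700/787) − 10 = 1500/637 in ≈ 2.355 in
Ia = 0.2·(1500/637) = 300/637 in ≈ 0.471 in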